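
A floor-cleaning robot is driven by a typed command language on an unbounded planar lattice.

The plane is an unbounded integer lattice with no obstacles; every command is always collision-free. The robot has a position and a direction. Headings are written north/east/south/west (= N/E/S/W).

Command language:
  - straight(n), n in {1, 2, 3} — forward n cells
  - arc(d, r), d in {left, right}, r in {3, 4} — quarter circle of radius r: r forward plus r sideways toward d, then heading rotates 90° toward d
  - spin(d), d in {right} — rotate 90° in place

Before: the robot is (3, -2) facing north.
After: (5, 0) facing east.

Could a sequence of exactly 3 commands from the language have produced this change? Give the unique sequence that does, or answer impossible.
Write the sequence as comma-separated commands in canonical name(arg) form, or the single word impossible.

straight(2), spin(right), straight(2)

key: position moved to (5,0) AND the heading swung to E — translation plus rotation needed
initial: (3, -2) facing north
1. straight(2) → (3, 0) facing north
2. spin(right) → (3, 0) facing east
3. straight(2) → (5, 0) facing east
uniquely the one of 512 3-step routes that fits.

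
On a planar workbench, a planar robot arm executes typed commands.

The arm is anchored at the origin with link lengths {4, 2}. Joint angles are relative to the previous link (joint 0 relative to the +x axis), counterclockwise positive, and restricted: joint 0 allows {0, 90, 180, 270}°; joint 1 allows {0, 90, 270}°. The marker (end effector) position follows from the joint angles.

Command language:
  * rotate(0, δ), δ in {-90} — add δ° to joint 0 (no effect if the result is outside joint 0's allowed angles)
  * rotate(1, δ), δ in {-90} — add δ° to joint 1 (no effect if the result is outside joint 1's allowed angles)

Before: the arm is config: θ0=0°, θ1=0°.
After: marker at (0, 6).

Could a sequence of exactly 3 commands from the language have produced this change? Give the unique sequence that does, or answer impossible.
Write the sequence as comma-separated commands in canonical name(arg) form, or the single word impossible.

begin: config: θ0=0°, θ1=0°
t=1 rotate(0, -90) ⇒ config: θ0=270°, θ1=0°
t=2 rotate(0, -90) ⇒ config: θ0=180°, θ1=0°
t=3 rotate(0, -90) ⇒ config: θ0=90°, θ1=0°
no rival 3-sequence matches.

rotate(0, -90), rotate(0, -90), rotate(0, -90)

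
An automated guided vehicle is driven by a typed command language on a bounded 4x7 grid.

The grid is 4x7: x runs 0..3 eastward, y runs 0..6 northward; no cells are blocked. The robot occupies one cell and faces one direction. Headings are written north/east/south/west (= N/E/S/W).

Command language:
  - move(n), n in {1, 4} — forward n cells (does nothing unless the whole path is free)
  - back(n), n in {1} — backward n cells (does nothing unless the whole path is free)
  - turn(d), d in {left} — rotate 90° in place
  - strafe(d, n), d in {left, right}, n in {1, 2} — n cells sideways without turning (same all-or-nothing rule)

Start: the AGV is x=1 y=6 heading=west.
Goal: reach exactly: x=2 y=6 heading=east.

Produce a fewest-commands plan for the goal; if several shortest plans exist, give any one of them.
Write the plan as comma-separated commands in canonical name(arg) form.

t0: x=1 y=6 heading=west
1. back(1) → x=2 y=6 heading=west
2. turn(left) → x=2 y=6 heading=south
3. turn(left) → x=2 y=6 heading=east
shorter routes all fall short; 3 is best.

back(1), turn(left), turn(left)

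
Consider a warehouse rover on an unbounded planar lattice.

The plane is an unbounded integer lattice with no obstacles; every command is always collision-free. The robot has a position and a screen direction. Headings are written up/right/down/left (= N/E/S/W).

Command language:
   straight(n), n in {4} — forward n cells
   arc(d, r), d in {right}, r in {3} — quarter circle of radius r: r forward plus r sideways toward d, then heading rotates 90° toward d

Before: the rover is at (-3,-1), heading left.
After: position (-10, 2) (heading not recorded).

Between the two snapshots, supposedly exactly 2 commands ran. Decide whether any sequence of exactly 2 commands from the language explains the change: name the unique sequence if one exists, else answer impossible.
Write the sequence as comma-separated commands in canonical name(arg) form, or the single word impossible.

straight(4), arc(right, 3)

key: order matters: swapping straight(4) and arc(right, 3) lands elsewhere
start: at (-3,-1), heading left
[1] after straight(4): at (-7,-1), heading left
[2] after arc(right, 3): at (-10,2), heading up
uniquely the one of 4 2-step routes that fits.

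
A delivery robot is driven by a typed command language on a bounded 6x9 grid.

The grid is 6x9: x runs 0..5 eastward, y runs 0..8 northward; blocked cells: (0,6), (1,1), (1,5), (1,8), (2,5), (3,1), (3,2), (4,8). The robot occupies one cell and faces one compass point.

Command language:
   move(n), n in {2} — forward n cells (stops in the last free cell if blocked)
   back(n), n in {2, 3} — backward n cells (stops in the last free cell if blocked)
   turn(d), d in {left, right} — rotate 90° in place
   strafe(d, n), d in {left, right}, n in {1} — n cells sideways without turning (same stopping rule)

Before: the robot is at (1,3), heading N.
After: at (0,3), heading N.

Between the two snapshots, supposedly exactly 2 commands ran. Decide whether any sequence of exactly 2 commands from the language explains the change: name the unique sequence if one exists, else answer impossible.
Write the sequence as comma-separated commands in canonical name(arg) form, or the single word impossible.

key: still facing N at the end — nothing in the sequence rotates
from: at (1,3), heading N
t=1 strafe(left, 1) ⇒ at (0,3), heading N
t=2 strafe(left, 1) ⇒ at (0,3), heading N
all 49 alternatives checked — unique.

strafe(left, 1), strafe(left, 1)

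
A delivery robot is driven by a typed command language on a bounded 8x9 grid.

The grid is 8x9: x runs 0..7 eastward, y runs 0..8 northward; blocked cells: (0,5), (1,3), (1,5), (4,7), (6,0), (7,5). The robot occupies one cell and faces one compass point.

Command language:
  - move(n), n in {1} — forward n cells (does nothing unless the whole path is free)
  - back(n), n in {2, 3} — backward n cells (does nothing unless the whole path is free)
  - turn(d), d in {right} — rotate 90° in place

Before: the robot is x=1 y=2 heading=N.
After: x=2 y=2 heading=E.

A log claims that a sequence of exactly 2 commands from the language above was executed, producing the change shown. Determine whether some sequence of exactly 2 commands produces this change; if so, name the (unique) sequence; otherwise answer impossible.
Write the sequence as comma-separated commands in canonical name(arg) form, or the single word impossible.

key: running move(1) before turn(right) would end elsewhere — order is forced
start: x=1 y=2 heading=N
[1] after turn(right): x=1 y=2 heading=E
[2] after move(1): x=2 y=2 heading=E
no rival 2-sequence matches.

turn(right), move(1)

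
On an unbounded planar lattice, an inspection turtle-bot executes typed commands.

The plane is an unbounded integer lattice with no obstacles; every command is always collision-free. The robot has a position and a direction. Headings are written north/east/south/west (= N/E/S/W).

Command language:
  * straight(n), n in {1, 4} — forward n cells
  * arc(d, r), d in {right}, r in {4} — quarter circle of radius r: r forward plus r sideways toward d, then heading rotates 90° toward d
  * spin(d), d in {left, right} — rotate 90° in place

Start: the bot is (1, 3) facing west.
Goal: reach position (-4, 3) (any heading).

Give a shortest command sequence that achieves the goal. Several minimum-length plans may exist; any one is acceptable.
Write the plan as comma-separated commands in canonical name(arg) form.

straight(1), straight(4)

initial: (1, 3) facing west
[1] after straight(1): (0, 3) facing west
[2] after straight(4): (-4, 3) facing west
minimal: 2 command(s), checked below 2.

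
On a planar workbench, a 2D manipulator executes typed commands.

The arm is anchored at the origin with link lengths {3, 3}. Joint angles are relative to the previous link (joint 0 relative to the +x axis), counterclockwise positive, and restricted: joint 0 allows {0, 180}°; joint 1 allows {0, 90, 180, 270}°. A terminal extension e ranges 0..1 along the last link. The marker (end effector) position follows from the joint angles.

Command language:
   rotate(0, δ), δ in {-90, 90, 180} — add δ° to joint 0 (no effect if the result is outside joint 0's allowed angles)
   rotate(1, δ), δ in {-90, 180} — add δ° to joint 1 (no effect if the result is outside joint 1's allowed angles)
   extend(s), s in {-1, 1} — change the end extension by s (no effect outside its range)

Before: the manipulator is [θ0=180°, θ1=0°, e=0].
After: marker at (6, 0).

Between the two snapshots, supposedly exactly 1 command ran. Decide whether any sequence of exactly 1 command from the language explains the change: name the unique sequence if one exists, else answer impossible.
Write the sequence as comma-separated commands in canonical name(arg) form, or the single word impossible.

rotate(0, 180)

initial: [θ0=180°, θ1=0°, e=0]
step 1 (rotate(0, 180)): [θ0=0°, θ1=0°, e=0]
no other 1-command option fits: unique.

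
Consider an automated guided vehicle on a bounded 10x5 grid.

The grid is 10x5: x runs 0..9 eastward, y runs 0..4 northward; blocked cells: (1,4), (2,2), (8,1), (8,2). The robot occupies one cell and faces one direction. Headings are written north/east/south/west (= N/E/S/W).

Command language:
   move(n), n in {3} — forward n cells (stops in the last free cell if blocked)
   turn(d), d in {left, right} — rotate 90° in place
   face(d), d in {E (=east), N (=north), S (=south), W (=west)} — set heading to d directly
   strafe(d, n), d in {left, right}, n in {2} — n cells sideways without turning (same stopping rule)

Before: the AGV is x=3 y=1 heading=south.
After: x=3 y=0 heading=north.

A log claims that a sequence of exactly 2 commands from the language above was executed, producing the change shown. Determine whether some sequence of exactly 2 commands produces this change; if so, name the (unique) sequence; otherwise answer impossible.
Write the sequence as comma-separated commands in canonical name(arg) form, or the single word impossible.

move(3), face(N)

key: move(3) runs into the grid edge before its full distance
from: x=3 y=1 heading=south
1. move(3) → x=3 y=0 heading=south
2. face(N) → x=3 y=0 heading=north
no rival 2-sequence matches.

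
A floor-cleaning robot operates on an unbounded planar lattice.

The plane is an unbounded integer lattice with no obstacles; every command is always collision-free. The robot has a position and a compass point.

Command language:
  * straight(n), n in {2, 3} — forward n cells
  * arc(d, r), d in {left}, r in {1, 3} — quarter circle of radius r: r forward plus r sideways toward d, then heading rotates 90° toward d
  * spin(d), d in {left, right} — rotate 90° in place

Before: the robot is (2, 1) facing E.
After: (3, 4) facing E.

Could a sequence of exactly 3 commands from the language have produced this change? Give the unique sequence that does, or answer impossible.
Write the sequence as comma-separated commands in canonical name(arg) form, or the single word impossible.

arc(left, 1), straight(2), spin(right)

key: running spin(right) before arc(left, 1) would end elsewhere — order is forced
initial: (2, 1) facing E
[1] after arc(left, 1): (3, 2) facing N
[2] after straight(2): (3, 4) facing N
[3] after spin(right): (3, 4) facing E
no other 3-command option fits: unique.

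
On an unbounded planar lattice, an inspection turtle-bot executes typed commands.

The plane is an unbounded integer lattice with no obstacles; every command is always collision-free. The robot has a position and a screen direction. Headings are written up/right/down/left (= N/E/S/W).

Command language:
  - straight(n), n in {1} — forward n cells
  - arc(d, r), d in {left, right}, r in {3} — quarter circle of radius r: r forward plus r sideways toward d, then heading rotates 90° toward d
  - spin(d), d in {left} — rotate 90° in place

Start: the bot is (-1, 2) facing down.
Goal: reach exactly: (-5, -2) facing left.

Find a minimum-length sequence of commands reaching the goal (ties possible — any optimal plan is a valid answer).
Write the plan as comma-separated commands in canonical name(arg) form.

straight(1), arc(right, 3), straight(1)

t0: (-1, 2) facing down
1. straight(1) → (-1, 1) facing down
2. arc(right, 3) → (-4, -2) facing left
3. straight(1) → (-5, -2) facing left
no 2-step plan works, so 3 is optimal.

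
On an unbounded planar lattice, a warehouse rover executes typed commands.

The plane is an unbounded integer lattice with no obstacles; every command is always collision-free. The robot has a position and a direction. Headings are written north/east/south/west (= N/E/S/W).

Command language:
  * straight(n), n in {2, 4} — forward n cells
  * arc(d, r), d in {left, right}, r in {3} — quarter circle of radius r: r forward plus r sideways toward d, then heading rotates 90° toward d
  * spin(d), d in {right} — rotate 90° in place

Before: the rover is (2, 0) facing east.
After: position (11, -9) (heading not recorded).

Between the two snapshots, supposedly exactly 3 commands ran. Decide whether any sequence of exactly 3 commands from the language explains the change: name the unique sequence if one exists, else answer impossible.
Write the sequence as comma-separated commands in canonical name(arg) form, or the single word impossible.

arc(right, 3), arc(left, 3), arc(right, 3)

initial: (2, 0) facing east
1. arc(right, 3) → (5, -3) facing south
2. arc(left, 3) → (8, -6) facing east
3. arc(right, 3) → (11, -9) facing south
uniquely the one of 125 3-step routes that fits.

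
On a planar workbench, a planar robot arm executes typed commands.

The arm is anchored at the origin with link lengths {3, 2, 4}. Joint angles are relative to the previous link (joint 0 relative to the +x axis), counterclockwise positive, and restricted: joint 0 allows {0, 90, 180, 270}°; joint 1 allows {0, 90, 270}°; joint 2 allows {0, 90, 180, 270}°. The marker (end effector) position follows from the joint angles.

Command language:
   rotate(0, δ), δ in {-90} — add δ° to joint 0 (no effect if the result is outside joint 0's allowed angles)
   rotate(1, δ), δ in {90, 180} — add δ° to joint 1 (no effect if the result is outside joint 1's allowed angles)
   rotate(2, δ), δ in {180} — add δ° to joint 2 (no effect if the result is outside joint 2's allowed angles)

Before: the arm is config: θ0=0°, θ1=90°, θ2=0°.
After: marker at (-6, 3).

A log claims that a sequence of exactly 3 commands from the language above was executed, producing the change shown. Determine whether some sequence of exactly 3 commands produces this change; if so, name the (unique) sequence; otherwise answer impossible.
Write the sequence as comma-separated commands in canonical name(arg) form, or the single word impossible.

rotate(0, -90), rotate(0, -90), rotate(0, -90)

t0: config: θ0=0°, θ1=90°, θ2=0°
1. rotate(0, -90) → config: θ0=270°, θ1=90°, θ2=0°
2. rotate(0, -90) → config: θ0=180°, θ1=90°, θ2=0°
3. rotate(0, -90) → config: θ0=90°, θ1=90°, θ2=0°
no rival 3-sequence matches.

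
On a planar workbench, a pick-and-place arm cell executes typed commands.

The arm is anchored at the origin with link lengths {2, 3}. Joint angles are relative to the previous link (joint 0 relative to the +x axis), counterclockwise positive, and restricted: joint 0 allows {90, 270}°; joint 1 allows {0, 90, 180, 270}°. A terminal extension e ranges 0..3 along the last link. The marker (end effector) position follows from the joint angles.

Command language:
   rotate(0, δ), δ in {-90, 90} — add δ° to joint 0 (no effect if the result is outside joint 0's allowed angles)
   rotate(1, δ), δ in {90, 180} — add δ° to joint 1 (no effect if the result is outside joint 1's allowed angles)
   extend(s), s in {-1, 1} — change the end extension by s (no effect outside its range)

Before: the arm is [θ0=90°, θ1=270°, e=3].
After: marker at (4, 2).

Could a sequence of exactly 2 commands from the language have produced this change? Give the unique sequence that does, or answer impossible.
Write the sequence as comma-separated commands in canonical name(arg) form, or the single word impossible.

begin: [θ0=90°, θ1=270°, e=3]
t=1 extend(-1) ⇒ [θ0=90°, θ1=270°, e=2]
t=2 extend(-1) ⇒ [θ0=90°, θ1=270°, e=1]
no rival 2-sequence matches.

extend(-1), extend(-1)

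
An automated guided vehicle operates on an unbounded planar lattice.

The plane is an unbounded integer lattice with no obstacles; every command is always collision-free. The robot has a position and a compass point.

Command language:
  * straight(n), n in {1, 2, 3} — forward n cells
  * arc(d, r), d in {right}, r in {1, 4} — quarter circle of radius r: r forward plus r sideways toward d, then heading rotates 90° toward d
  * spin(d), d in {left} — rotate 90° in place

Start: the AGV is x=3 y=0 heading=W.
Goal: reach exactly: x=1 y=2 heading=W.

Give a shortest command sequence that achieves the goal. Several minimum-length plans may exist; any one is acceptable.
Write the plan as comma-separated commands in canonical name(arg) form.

straight(1), arc(right, 1), straight(1), spin(left)

t0: x=3 y=0 heading=W
step 1 (straight(1)): x=2 y=0 heading=W
step 2 (arc(right, 1)): x=1 y=1 heading=N
step 3 (straight(1)): x=1 y=2 heading=N
step 4 (spin(left)): x=1 y=2 heading=W
minimal: 4 command(s), checked below 4.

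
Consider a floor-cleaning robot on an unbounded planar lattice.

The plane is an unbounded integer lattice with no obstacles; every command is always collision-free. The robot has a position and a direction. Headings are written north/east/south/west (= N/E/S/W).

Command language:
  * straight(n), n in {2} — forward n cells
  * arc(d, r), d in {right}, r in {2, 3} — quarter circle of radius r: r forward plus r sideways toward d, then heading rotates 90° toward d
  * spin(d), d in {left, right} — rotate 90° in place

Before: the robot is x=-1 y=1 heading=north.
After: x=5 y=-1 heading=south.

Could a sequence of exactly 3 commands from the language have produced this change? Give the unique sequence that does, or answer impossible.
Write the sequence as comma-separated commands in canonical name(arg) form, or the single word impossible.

arc(right, 3), arc(right, 3), straight(2)

key: position moved to (5,-1) AND the heading swung to S — translation plus rotation needed
initial: x=-1 y=1 heading=north
t=1 arc(right, 3) ⇒ x=2 y=4 heading=east
t=2 arc(right, 3) ⇒ x=5 y=1 heading=south
t=3 straight(2) ⇒ x=5 y=-1 heading=south
no rival 3-sequence matches.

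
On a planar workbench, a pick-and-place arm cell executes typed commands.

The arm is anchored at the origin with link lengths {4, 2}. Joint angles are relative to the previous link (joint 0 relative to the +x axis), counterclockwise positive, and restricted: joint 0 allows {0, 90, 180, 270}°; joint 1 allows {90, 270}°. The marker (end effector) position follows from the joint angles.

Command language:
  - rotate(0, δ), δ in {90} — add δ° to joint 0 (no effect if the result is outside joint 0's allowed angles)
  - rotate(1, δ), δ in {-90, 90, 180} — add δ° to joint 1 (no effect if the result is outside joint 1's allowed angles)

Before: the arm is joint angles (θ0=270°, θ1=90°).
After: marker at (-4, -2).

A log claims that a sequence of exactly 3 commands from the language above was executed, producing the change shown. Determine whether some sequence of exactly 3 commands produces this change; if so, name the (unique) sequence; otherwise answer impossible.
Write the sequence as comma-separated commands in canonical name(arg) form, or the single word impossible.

begin: joint angles (θ0=270°, θ1=90°)
t=1 rotate(0, 90) ⇒ joint angles (θ0=0°, θ1=90°)
t=2 rotate(0, 90) ⇒ joint angles (θ0=90°, θ1=90°)
t=3 rotate(0, 90) ⇒ joint angles (θ0=180°, θ1=90°)
no other 3-command option fits: unique.

rotate(0, 90), rotate(0, 90), rotate(0, 90)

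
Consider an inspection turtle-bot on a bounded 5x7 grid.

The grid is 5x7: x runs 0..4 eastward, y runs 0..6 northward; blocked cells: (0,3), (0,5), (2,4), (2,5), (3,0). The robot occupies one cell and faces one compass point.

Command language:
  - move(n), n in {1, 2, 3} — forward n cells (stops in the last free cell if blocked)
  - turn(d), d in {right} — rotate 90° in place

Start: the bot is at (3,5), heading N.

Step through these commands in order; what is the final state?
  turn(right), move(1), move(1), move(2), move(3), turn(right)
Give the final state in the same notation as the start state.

at (4,5), heading S

begin: at (3,5), heading N
step 1 (turn(right)): at (3,5), heading E
step 2 (move(1)): at (4,5), heading E
step 3 (move(1)): at (4,5), heading E
step 4 (move(2)): at (4,5), heading E
step 5 (move(3)): at (4,5), heading E
step 6 (turn(right)): at (4,5), heading S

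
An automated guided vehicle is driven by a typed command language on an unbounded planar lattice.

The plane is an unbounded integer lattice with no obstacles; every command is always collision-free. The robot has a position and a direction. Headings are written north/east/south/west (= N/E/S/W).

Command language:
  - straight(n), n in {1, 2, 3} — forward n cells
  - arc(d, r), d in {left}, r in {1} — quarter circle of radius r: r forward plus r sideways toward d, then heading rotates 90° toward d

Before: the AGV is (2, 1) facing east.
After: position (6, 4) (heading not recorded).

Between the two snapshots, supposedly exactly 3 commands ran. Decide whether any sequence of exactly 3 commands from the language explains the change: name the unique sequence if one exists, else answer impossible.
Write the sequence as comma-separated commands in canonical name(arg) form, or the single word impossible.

straight(3), arc(left, 1), straight(2)

key: order matters: swapping straight(3) and straight(2) lands elsewhere
from: (2, 1) facing east
1. straight(3) → (5, 1) facing east
2. arc(left, 1) → (6, 2) facing north
3. straight(2) → (6, 4) facing north
no other 3-command option fits: unique.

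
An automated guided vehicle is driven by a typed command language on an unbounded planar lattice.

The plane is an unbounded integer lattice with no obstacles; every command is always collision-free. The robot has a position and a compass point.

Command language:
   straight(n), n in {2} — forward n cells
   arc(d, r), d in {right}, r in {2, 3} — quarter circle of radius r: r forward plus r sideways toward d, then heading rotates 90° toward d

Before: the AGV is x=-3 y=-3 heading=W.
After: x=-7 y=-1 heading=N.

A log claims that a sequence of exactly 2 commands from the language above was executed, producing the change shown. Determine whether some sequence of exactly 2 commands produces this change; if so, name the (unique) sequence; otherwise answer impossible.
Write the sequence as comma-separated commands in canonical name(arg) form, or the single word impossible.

key: cell and facing (now N) both changed — the 2 commands mix motion and turning
begin: x=-3 y=-3 heading=W
1. straight(2) → x=-5 y=-3 heading=W
2. arc(right, 2) → x=-7 y=-1 heading=N
all 9 alternatives checked — unique.

straight(2), arc(right, 2)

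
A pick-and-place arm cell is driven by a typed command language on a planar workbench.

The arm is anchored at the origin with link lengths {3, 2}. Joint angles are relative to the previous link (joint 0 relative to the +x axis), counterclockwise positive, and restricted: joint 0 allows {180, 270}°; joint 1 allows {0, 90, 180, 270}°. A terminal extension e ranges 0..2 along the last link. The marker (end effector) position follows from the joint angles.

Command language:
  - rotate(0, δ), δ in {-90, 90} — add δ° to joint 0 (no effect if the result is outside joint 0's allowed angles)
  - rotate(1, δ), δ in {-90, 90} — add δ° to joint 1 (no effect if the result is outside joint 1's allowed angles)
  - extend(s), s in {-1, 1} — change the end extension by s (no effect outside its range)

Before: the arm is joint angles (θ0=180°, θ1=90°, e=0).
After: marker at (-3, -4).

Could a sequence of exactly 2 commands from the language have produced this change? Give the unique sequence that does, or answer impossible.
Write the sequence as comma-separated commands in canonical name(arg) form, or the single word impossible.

from: joint angles (θ0=180°, θ1=90°, e=0)
step 1 (extend(1)): joint angles (θ0=180°, θ1=90°, e=1)
step 2 (extend(1)): joint angles (θ0=180°, θ1=90°, e=2)
all 36 alternatives checked — unique.

extend(1), extend(1)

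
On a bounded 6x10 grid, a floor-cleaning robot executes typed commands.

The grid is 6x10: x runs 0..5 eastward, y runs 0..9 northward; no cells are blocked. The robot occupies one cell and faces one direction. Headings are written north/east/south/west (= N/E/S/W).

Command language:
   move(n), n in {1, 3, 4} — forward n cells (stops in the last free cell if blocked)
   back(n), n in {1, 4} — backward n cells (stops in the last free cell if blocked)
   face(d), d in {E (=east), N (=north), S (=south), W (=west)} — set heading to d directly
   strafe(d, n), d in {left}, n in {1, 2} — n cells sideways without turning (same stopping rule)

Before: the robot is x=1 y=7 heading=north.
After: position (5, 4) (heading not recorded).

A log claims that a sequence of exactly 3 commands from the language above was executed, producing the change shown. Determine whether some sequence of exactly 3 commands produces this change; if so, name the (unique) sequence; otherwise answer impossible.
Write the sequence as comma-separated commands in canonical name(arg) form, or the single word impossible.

checked all 3-command options: none fits.

impossible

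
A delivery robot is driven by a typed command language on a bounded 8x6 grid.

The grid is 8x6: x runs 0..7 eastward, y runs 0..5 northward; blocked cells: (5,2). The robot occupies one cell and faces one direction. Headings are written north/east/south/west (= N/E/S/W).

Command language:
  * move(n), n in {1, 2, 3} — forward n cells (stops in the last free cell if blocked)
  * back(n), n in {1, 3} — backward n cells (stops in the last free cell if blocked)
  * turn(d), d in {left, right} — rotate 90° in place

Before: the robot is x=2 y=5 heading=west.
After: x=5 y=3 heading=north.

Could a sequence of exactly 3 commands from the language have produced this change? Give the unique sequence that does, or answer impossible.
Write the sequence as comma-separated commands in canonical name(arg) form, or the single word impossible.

back(3), turn(right), back(3)

key: position moved to (5,3) AND the heading swung to N — translation plus rotation needed
begin: x=2 y=5 heading=west
t=1 back(3) ⇒ x=5 y=5 heading=west
t=2 turn(right) ⇒ x=5 y=5 heading=north
t=3 back(3) ⇒ x=5 y=3 heading=north
all 343 alternatives checked — unique.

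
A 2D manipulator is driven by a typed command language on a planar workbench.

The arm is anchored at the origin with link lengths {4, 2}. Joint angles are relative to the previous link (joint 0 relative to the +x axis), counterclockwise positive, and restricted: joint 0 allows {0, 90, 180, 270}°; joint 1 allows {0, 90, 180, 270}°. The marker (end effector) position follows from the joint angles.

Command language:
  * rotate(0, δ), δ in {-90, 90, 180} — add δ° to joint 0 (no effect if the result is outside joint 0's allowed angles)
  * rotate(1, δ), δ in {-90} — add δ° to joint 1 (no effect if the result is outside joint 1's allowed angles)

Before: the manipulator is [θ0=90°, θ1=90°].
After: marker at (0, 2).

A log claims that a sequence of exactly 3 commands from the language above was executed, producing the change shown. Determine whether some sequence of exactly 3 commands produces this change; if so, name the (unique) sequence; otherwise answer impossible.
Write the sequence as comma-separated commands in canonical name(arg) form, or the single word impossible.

t0: [θ0=90°, θ1=90°]
step 1 (rotate(1, -90)): [θ0=90°, θ1=0°]
step 2 (rotate(1, -90)): [θ0=90°, θ1=270°]
step 3 (rotate(1, -90)): [θ0=90°, θ1=180°]
no other 3-command option fits: unique.

rotate(1, -90), rotate(1, -90), rotate(1, -90)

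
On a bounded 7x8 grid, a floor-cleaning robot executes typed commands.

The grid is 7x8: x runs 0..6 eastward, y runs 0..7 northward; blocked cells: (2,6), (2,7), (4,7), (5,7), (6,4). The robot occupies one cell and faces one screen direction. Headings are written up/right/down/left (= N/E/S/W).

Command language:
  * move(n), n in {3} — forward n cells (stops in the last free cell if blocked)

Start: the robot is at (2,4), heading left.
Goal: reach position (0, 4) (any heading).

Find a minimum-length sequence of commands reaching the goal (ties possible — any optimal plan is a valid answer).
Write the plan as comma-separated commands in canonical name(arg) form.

t0: at (2,4), heading left
1. move(3) → at (0,4), heading left
nothing shorter than 1 reaches the goal.

move(3)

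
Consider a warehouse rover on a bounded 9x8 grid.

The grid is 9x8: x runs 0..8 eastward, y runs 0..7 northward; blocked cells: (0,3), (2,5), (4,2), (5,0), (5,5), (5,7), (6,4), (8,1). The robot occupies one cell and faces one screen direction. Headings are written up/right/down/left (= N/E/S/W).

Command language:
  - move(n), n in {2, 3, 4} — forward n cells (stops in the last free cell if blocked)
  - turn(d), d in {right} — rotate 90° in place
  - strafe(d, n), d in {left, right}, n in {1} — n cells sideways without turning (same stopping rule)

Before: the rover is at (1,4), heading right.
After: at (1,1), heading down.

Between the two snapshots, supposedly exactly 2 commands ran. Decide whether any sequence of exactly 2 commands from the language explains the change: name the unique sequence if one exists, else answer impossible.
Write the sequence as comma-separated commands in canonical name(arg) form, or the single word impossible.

turn(right), move(3)

key: cell and facing (now S) both changed — the 2 commands mix motion and turning
start: at (1,4), heading right
step 1 (turn(right)): at (1,4), heading down
step 2 (move(3)): at (1,1), heading down
no rival 2-sequence matches.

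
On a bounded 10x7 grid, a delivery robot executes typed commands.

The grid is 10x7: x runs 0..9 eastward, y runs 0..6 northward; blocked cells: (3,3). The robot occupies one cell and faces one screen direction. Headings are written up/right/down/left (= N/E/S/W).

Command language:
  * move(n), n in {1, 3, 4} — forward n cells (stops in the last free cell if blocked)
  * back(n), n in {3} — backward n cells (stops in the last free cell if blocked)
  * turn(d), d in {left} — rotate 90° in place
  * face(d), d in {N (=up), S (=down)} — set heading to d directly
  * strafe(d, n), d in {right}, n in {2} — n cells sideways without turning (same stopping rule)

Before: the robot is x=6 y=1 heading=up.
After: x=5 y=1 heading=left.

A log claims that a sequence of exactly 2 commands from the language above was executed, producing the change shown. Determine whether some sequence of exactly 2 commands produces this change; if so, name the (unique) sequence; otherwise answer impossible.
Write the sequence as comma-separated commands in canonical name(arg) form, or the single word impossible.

turn(left), move(1)

key: running move(1) before turn(left) would end elsewhere — order is forced
begin: x=6 y=1 heading=up
t=1 turn(left) ⇒ x=6 y=1 heading=left
t=2 move(1) ⇒ x=5 y=1 heading=left
no rival 2-sequence matches.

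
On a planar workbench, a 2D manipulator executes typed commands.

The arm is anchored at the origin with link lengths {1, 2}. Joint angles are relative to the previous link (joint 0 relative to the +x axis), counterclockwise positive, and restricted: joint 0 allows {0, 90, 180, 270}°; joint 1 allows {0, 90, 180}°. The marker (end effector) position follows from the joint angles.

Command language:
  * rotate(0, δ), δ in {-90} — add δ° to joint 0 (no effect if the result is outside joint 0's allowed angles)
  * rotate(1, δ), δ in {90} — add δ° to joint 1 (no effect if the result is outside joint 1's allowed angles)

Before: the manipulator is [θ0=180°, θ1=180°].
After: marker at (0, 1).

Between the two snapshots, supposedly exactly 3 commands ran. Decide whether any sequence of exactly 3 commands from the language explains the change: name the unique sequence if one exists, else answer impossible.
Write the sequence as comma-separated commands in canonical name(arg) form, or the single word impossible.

initial: [θ0=180°, θ1=180°]
1. rotate(0, -90) → [θ0=90°, θ1=180°]
2. rotate(0, -90) → [θ0=0°, θ1=180°]
3. rotate(0, -90) → [θ0=270°, θ1=180°]
all 8 alternatives checked — unique.

rotate(0, -90), rotate(0, -90), rotate(0, -90)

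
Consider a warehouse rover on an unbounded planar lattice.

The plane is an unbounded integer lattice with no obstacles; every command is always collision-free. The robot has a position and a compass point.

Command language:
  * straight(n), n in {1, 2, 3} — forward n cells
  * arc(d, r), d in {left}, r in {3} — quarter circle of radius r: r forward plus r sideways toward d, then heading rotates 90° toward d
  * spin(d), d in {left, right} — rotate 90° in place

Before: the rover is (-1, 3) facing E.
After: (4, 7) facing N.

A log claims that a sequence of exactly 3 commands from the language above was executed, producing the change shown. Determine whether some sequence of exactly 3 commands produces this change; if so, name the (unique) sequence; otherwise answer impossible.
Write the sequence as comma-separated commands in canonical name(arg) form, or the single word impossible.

key: position moved to (4,7) AND the heading swung to N — translation plus rotation needed
begin: (-1, 3) facing E
[1] after straight(2): (1, 3) facing E
[2] after arc(left, 3): (4, 6) facing N
[3] after straight(1): (4, 7) facing N
uniquely the one of 216 3-step routes that fits.

straight(2), arc(left, 3), straight(1)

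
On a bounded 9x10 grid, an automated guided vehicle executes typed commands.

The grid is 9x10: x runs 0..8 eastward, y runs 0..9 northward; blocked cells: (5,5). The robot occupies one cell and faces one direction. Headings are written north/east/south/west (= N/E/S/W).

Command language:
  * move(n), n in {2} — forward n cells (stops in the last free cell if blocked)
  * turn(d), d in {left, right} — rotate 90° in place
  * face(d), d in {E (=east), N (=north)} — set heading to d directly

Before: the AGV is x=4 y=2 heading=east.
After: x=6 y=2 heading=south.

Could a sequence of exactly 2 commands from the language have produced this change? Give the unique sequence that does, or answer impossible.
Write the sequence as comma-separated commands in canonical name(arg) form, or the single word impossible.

key: running turn(right) before move(2) would end elsewhere — order is forced
from: x=4 y=2 heading=east
step 1 (move(2)): x=6 y=2 heading=east
step 2 (turn(right)): x=6 y=2 heading=south
all 25 alternatives checked — unique.

move(2), turn(right)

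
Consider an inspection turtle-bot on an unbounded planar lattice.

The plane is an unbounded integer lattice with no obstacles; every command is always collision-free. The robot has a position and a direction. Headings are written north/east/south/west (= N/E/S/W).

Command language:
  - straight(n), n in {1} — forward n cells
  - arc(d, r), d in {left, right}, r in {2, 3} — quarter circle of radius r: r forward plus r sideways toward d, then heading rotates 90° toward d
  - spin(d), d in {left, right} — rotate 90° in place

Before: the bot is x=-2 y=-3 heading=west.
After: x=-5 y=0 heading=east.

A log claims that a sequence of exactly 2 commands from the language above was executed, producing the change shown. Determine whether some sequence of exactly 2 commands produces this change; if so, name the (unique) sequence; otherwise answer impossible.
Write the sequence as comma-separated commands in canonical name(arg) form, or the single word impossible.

key: cell and facing (now E) both changed — the 2 commands mix motion and turning
begin: x=-2 y=-3 heading=west
[1] after arc(right, 3): x=-5 y=0 heading=north
[2] after spin(right): x=-5 y=0 heading=east
no other 2-command option fits: unique.

arc(right, 3), spin(right)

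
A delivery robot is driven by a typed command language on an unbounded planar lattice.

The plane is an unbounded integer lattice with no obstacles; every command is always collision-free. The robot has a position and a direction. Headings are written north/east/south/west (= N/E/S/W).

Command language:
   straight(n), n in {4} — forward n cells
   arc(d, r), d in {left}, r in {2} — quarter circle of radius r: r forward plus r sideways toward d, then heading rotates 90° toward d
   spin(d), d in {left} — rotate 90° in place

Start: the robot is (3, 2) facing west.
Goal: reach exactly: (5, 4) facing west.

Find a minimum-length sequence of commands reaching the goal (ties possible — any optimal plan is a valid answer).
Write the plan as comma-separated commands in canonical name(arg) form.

spin(left), spin(left), arc(left, 2), spin(left)

t0: (3, 2) facing west
[1] after spin(left): (3, 2) facing south
[2] after spin(left): (3, 2) facing east
[3] after arc(left, 2): (5, 4) facing north
[4] after spin(left): (5, 4) facing west
minimal: 4 command(s), checked below 4.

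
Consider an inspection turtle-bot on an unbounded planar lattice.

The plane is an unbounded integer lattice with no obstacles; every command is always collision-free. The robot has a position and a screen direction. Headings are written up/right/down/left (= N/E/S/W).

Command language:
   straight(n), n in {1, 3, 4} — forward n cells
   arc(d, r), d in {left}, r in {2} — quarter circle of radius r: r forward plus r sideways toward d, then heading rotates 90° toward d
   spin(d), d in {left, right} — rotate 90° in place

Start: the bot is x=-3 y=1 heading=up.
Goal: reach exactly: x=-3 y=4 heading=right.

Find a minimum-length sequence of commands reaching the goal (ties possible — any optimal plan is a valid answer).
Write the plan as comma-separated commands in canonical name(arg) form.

start: x=-3 y=1 heading=up
t=1 straight(3) ⇒ x=-3 y=4 heading=up
t=2 spin(right) ⇒ x=-3 y=4 heading=right
shorter routes all fall short; 2 is best.

straight(3), spin(right)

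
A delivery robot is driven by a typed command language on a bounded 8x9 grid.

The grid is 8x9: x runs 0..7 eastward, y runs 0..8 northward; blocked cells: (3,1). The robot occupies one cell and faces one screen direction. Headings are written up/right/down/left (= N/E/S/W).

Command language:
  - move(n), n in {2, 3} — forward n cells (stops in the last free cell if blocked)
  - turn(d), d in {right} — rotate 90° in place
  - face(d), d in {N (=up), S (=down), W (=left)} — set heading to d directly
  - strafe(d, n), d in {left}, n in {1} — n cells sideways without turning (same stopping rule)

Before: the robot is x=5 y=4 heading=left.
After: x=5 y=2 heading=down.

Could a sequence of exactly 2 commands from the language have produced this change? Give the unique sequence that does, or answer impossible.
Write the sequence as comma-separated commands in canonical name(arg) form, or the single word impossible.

face(S), move(2)

key: order matters: swapping face(S) and move(2) lands elsewhere
begin: x=5 y=4 heading=left
step 1 (face(S)): x=5 y=4 heading=down
step 2 (move(2)): x=5 y=2 heading=down
no rival 2-sequence matches.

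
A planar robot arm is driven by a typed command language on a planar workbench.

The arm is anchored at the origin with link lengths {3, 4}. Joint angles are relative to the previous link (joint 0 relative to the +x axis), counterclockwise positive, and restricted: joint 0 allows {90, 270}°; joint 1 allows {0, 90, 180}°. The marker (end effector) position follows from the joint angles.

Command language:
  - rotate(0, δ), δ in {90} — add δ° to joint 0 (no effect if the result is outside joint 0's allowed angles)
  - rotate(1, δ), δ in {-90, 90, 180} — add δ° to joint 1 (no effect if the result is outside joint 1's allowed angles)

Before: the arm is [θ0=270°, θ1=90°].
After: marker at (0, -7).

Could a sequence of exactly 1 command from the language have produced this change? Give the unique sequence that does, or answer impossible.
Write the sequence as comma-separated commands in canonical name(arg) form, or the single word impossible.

t0: [θ0=270°, θ1=90°]
t=1 rotate(1, -90) ⇒ [θ0=270°, θ1=0°]
uniquely the one of 4 1-step routes that fits.

rotate(1, -90)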